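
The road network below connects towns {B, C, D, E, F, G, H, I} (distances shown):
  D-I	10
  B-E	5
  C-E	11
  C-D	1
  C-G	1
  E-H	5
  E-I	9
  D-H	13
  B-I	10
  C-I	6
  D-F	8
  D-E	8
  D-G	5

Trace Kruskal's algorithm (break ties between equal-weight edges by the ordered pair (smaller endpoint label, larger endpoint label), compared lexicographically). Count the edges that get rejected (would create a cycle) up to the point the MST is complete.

1

Kruskal's algorithm — process edges by increasing weight (ties by edge label):
C-D (1): add — endpoints in different components.
C-G (1): add — endpoints in different components.
B-E (5): add — endpoints in different components.
D-G (5): skip — D and G already connected.
E-H (5): add — endpoints in different components.
C-I (6): add — endpoints in different components.
D-E (8): add — endpoints in different components.
D-F (8): add — endpoints in different components.
Edges rejected before the tree was complete: 1.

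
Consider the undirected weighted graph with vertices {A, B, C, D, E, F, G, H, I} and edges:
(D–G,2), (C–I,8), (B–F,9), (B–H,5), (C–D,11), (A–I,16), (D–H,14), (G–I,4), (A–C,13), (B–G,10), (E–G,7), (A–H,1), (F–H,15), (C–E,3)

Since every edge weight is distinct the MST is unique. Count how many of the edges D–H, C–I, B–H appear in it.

1

Kruskal: consider edges lightest-first.
A–H (1): add — endpoints in different components.
D–G (2): add — endpoints in different components.
C–E (3): add — endpoints in different components.
G–I (4): add — endpoints in different components.
B–H (5): add — endpoints in different components.
E–G (7): add — endpoints in different components.
C–I (8): skip — C and I already connected.
B–F (9): add — endpoints in different components.
B–G (10): add — endpoints in different components.
MST edge set: {A–H, D–G, C–E, G–I, B–H, E–G, B–F, B–G}.
Of the listed edges, {B–H} are in the MST → 1.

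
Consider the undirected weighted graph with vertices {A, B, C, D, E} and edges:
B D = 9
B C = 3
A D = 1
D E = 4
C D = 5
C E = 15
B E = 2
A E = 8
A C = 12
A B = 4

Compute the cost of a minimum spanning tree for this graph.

10

Kruskal: consider edges lightest-first.
A D (1): add — endpoints in different components.
B E (2): add — endpoints in different components.
B C (3): add — endpoints in different components.
A B (4): add — endpoints in different components.
MST edges: A D, B E, B C, A B; total weight 1+2+3+4 = 10.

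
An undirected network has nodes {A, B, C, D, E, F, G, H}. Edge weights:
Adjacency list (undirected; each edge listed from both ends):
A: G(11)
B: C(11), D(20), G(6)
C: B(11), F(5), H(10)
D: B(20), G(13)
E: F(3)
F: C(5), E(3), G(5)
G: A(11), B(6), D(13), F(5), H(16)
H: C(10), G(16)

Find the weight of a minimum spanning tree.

53

Grow the tree from C using Prim:
Step 1: frontier [C-F 5, C-H 10, B-C 11] → take C-F (5); add F.
Step 2: frontier [C-H 10, B-C 11, E-F 3, F-G 5] → take E-F (3); add E.
Step 3: frontier [C-H 10, B-C 11, F-G 5] → take F-G (5); add G.
Step 4: frontier [C-H 10, B-C 11, B-G 6, A-G 11, D-G 13, G-H 16] → take B-G (6); add B.
Step 5: frontier [B-D 20, C-H 10, A-G 11, D-G 13, G-H 16] → take C-H (10); add H.
Step 6: frontier [B-D 20, A-G 11, D-G 13] → take A-G (11); add A.
Step 7: frontier [B-D 20, D-G 13] → take D-G (13); add D.
MST edges: C-F, E-F, F-G, B-G, C-H, A-G, D-G; total weight 5+3+5+6+10+11+13 = 53.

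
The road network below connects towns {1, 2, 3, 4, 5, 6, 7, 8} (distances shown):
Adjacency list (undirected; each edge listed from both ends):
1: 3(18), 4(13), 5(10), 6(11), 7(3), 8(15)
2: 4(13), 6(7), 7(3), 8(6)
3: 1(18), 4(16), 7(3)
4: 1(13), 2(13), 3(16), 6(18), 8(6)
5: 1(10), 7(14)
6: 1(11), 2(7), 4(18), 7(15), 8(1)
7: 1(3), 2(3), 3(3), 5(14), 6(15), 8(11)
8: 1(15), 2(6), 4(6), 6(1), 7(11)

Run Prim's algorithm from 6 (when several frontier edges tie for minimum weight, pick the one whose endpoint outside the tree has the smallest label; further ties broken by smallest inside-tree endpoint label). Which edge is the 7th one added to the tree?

1-5

Grow the tree from 6 using Prim:
Step 1: cheapest edge leaving the tree is 6 8 (1); add 8.
Step 2: cheapest edge leaving the tree is 2 8 (6); add 2.
Step 3: cheapest edge leaving the tree is 2 7 (3); add 7.
Step 4: cheapest edge leaving the tree is 1 7 (3); add 1.
Step 5: cheapest edge leaving the tree is 3 7 (3); add 3.
Step 6: cheapest edge leaving the tree is 4 8 (6); add 4.
Step 7: cheapest edge leaving the tree is 1 5 (10); add 5.
The 7th edge added is 1 5.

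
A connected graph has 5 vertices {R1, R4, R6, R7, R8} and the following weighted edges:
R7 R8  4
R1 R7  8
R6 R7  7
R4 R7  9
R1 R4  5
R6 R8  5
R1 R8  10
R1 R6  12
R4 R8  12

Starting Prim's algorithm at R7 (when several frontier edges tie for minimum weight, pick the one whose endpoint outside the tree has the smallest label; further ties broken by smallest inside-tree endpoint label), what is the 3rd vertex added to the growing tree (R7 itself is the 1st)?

Prim, starting at R7.
Step 1: frontier [R7 R8 4, R6 R7 7, R1 R7 8, R4 R7 9] → take R7 R8 (4); add R8.
Step 2: frontier [R6 R7 7, R1 R7 8, R4 R7 9, R6 R8 5, R1 R8 10, R4 R8 12] → take R6 R8 (5); add R6.
Step 3: frontier [R1 R6 12, R1 R7 8, R4 R7 9, R1 R8 10, R4 R8 12] → take R1 R7 (8); add R1.
Step 4: frontier [R1 R4 5, R4 R7 9, R4 R8 12] → take R1 R4 (5); add R4.
Vertex order: R7, R8, R6, R1, R4. The 3rd vertex is R6.

R6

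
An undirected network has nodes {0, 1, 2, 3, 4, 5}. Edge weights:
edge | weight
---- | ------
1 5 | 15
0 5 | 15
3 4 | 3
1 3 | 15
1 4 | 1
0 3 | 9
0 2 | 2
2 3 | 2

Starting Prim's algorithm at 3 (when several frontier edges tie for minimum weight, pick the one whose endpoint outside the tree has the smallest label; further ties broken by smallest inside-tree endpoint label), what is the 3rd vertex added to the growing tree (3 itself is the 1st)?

Prim, starting at 3.
Step 1: frontier [2 3 2, 3 4 3, 0 3 9, 1 3 15] → take 2 3 (2); add 2.
Step 2: frontier [0 2 2, 3 4 3, 0 3 9, 1 3 15] → take 0 2 (2); add 0.
Step 3: frontier [0 5 15, 3 4 3, 1 3 15] → take 3 4 (3); add 4.
Step 4: frontier [0 5 15, 1 3 15, 1 4 1] → take 1 4 (1); add 1.
Step 5: frontier [0 5 15, 1 5 15] → take 0 5 (15); add 5.
Vertex order: 3, 2, 0, 4, 1, 5. The 3rd vertex is 0.

0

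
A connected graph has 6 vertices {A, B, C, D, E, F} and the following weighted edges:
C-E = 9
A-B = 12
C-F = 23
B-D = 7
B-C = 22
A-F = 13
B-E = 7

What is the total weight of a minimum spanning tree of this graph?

48

Sort edges by weight, then run Kruskal:
B-D (7): add. Components now {A} {B,D} {C} {E} {F}
B-E (7): add. Components now {A} {B,D,E} {C} {F}
C-E (9): add. Components now {A} {B,C,D,E} {F}
A-B (12): add. Components now {A,B,C,D,E} {F}
A-F (13): add. Components now {A,B,C,D,E,F}
MST edges: B-D, B-E, C-E, A-B, A-F; total weight 7+7+9+12+13 = 48.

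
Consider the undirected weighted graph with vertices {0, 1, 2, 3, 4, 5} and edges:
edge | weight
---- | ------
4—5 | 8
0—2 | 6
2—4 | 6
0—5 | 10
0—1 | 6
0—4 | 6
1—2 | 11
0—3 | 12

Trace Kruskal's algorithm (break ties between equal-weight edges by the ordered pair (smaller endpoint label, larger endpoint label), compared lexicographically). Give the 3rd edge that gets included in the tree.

Kruskal's algorithm — process edges by increasing weight (ties by edge label):
0—1 (6): add. Components now {0,1} {2} {3} {4} {5}
0—2 (6): add. Components now {0,1,2} {3} {4} {5}
0—4 (6): add. Components now {0,1,2,4} {3} {5}
2—4 (6): skip — 2 and 4 already connected.
4—5 (8): add. Components now {0,1,2,4,5} {3}
0—5 (10): skip — 0 and 5 already connected.
1—2 (11): skip — 1 and 2 already connected.
0—3 (12): add. Components now {0,1,2,3,4,5}
The 3rd edge added is 0—4.

0-4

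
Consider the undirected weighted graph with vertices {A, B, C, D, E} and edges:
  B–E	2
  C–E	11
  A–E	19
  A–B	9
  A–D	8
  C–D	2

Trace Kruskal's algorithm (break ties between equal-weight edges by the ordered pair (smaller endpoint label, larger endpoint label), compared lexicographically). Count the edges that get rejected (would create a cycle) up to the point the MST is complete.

Kruskal: consider edges lightest-first.
B–E (2): add. Components now {A} {B,E} {C} {D}
C–D (2): add. Components now {A} {B,E} {C,D}
A–D (8): add. Components now {A,C,D} {B,E}
A–B (9): add. Components now {A,B,C,D,E}
Edges rejected before the tree was complete: 0.

0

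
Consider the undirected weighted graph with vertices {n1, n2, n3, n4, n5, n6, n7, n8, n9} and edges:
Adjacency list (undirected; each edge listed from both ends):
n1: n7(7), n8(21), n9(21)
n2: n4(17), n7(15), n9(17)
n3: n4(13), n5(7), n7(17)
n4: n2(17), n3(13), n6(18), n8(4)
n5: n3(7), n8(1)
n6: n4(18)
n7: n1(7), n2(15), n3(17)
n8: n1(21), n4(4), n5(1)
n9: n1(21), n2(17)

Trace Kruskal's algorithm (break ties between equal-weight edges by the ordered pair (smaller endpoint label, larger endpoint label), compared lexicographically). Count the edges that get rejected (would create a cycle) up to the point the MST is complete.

2

Sort edges by weight, then run Kruskal:
n5–n8 (1): add — endpoints in different components.
n4–n8 (4): add — endpoints in different components.
n1–n7 (7): add — endpoints in different components.
n3–n5 (7): add — endpoints in different components.
n3–n4 (13): skip — n3 and n4 already connected.
n2–n7 (15): add — endpoints in different components.
n2–n4 (17): add — endpoints in different components.
n2–n9 (17): add — endpoints in different components.
n3–n7 (17): skip — n7 and n3 already connected.
n4–n6 (18): add — endpoints in different components.
Edges rejected before the tree was complete: 2.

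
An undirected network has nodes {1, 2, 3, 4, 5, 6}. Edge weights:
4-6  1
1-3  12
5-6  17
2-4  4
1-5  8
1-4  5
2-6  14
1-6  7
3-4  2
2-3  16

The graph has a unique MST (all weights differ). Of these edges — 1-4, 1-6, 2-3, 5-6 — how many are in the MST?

Kruskal's algorithm — process edges by increasing weight (ties by edge label):
4-6 (1): add. Components now {1} {2} {3} {4,6} {5}
3-4 (2): add. Components now {1} {2} {3,4,6} {5}
2-4 (4): add. Components now {1} {2,3,4,6} {5}
1-4 (5): add. Components now {1,2,3,4,6} {5}
1-6 (7): skip — 1 and 6 already connected.
1-5 (8): add. Components now {1,2,3,4,5,6}
MST edge set: {4-6, 3-4, 2-4, 1-4, 1-5}.
Of the listed edges, {1-4} are in the MST → 1.

1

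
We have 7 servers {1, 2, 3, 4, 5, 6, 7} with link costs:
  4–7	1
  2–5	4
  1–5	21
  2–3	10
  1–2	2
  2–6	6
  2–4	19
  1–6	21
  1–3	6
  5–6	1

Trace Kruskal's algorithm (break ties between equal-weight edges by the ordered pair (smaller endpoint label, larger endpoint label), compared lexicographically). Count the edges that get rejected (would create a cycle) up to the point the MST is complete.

2

Sort edges by weight, then run Kruskal:
4–7 (1): add — endpoints in different components.
5–6 (1): add — endpoints in different components.
1–2 (2): add — endpoints in different components.
2–5 (4): add — endpoints in different components.
1–3 (6): add — endpoints in different components.
2–6 (6): skip — 2 and 6 already connected.
2–3 (10): skip — 2 and 3 already connected.
2–4 (19): add — endpoints in different components.
Edges rejected before the tree was complete: 2.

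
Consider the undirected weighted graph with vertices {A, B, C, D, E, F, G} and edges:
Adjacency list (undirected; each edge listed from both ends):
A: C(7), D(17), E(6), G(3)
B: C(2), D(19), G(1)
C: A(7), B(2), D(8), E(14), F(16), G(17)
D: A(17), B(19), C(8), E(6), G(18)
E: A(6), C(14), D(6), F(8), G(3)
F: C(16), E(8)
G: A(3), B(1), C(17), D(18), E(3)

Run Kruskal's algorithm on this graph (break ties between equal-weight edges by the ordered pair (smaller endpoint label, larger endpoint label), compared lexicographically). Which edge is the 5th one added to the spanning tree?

D-E

Kruskal: consider edges lightest-first.
B–G (1): add. Components now {A} {B,G} {C} {D} {E} {F}
B–C (2): add. Components now {A} {B,C,G} {D} {E} {F}
A–G (3): add. Components now {A,B,C,G} {D} {E} {F}
E–G (3): add. Components now {A,B,C,E,G} {D} {F}
A–E (6): skip — A and E already connected.
D–E (6): add. Components now {A,B,C,D,E,G} {F}
A–C (7): skip — A and C already connected.
C–D (8): skip — C and D already connected.
E–F (8): add. Components now {A,B,C,D,E,F,G}
The 5th edge added is D–E.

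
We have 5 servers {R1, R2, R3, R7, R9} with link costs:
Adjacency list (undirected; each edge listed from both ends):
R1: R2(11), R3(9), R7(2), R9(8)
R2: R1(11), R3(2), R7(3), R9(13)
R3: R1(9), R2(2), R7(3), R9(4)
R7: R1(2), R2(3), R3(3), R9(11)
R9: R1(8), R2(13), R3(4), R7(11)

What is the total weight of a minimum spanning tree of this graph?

11

Prim, starting at R1.
Step 1: cheapest edge leaving the tree is R1–R7 (2); add R7.
Step 2: cheapest edge leaving the tree is R2–R7 (3); add R2.
Step 3: cheapest edge leaving the tree is R2–R3 (2); add R3.
Step 4: cheapest edge leaving the tree is R3–R9 (4); add R9.
MST edges: R1–R7, R2–R7, R2–R3, R3–R9; total weight 2+3+2+4 = 11.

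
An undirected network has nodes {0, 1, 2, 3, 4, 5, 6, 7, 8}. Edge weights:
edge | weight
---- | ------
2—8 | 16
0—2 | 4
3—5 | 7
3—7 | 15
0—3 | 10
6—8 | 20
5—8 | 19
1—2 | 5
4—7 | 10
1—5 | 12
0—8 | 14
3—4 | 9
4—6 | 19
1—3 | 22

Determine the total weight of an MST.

Kruskal: consider edges lightest-first.
0—2 (4): add — endpoints in different components.
1—2 (5): add — endpoints in different components.
3—5 (7): add — endpoints in different components.
3—4 (9): add — endpoints in different components.
0—3 (10): add — endpoints in different components.
4—7 (10): add — endpoints in different components.
1—5 (12): skip — 1 and 5 already connected.
0—8 (14): add — endpoints in different components.
3—7 (15): skip — 3 and 7 already connected.
2—8 (16): skip — 2 and 8 already connected.
4—6 (19): add — endpoints in different components.
MST edges: 0—2, 1—2, 3—5, 3—4, 0—3, 4—7, 0—8, 4—6; total weight 4+5+7+9+10+10+14+19 = 78.

78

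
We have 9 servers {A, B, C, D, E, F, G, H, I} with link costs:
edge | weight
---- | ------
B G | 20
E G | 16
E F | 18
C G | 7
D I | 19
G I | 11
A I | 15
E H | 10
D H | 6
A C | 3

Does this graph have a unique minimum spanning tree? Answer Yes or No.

Kruskal's algorithm — process edges by increasing weight (ties by edge label):
A C (3): add — endpoints in different components.
D H (6): add — endpoints in different components.
C G (7): add — endpoints in different components.
E H (10): add — endpoints in different components.
G I (11): add — endpoints in different components.
A I (15): skip — A and I already connected.
E G (16): add — endpoints in different components.
E F (18): add — endpoints in different components.
D I (19): skip — D and I already connected.
B G (20): add — endpoints in different components.
Every non-tree edge has weight strictly greater than the heaviest edge on the tree path between its endpoints, so the MST is unique.

Yes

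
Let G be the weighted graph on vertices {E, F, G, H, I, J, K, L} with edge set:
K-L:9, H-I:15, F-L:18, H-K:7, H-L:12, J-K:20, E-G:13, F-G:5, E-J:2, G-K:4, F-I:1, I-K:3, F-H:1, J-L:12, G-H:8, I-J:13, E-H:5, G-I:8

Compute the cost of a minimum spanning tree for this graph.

25

Sort edges by weight, then run Kruskal:
F-H (1): add — endpoints in different components.
F-I (1): add — endpoints in different components.
E-J (2): add — endpoints in different components.
I-K (3): add — endpoints in different components.
G-K (4): add — endpoints in different components.
E-H (5): add — endpoints in different components.
F-G (5): skip — F and G already connected.
H-K (7): skip — H and K already connected.
G-H (8): skip — G and H already connected.
G-I (8): skip — G and I already connected.
K-L (9): add — endpoints in different components.
MST edges: F-H, F-I, E-J, I-K, G-K, E-H, K-L; total weight 1+1+2+3+4+5+9 = 25.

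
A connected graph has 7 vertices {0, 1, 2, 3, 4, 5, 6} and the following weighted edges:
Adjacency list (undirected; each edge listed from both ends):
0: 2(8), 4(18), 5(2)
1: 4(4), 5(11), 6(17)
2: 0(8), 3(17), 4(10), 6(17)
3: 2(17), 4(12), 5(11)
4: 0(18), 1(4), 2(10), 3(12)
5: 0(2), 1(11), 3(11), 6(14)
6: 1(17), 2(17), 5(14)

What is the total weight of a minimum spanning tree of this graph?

49

Prim, starting at 6.
Step 1: cheapest edge leaving the tree is 5—6 (14); add 5.
Step 2: cheapest edge leaving the tree is 0—5 (2); add 0.
Step 3: cheapest edge leaving the tree is 0—2 (8); add 2.
Step 4: cheapest edge leaving the tree is 2—4 (10); add 4.
Step 5: cheapest edge leaving the tree is 1—4 (4); add 1.
Step 6: cheapest edge leaving the tree is 3—5 (11); add 3.
MST edges: 5—6, 0—5, 0—2, 2—4, 1—4, 3—5; total weight 14+2+8+10+4+11 = 49.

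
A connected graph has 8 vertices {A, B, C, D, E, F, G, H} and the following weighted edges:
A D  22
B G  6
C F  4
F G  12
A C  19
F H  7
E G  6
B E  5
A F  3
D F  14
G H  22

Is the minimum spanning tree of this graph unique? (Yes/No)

Sort edges by weight, then run Kruskal:
A F (3): add — endpoints in different components.
C F (4): add — endpoints in different components.
B E (5): add — endpoints in different components.
B G (6): add — endpoints in different components.
E G (6): skip — E and G already connected.
F H (7): add — endpoints in different components.
F G (12): add — endpoints in different components.
D F (14): add — endpoints in different components.
Non-tree edge E G has weight 6, equal to the heaviest edge on its tree cycle — swapping gives another MST of the same weight. Not unique.

No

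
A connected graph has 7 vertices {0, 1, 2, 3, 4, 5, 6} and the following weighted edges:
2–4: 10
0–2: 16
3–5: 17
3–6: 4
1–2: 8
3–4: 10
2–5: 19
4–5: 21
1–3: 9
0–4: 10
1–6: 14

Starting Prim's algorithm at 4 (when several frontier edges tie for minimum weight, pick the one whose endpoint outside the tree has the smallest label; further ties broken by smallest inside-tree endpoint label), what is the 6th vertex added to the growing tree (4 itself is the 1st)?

Prim, starting at 4.
Step 1: cheapest edge leaving the tree is 0–4 (10); add 0.
Step 2: cheapest edge leaving the tree is 2–4 (10); add 2.
Step 3: cheapest edge leaving the tree is 1–2 (8); add 1.
Step 4: cheapest edge leaving the tree is 1–3 (9); add 3.
Step 5: cheapest edge leaving the tree is 3–6 (4); add 6.
Step 6: cheapest edge leaving the tree is 3–5 (17); add 5.
Vertex order: 4, 0, 2, 1, 3, 6, 5. The 6th vertex is 6.

6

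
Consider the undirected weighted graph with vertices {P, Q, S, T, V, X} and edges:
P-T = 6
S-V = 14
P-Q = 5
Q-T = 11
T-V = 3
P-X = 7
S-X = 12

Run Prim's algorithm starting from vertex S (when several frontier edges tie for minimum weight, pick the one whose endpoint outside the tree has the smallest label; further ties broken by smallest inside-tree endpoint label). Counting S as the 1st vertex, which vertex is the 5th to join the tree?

Prim, starting at S.
Step 1: cheapest edge leaving the tree is S-X (12); add X.
Step 2: cheapest edge leaving the tree is P-X (7); add P.
Step 3: cheapest edge leaving the tree is P-Q (5); add Q.
Step 4: cheapest edge leaving the tree is P-T (6); add T.
Step 5: cheapest edge leaving the tree is T-V (3); add V.
Vertex order: S, X, P, Q, T, V. The 5th vertex is T.

T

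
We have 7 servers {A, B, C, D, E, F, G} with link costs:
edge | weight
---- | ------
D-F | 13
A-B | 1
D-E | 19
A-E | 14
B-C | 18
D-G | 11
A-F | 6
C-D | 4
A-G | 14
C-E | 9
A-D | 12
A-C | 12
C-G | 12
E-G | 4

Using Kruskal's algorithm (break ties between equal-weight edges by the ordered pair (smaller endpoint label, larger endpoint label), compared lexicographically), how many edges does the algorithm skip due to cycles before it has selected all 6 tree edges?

Sort edges by weight, then run Kruskal:
A-B (1): add. Components now {A,B} {C} {D} {E} {F} {G}
C-D (4): add. Components now {A,B} {C,D} {E} {F} {G}
E-G (4): add. Components now {A,B} {C,D} {E,G} {F}
A-F (6): add. Components now {A,B,F} {C,D} {E,G}
C-E (9): add. Components now {A,B,F} {C,D,E,G}
D-G (11): skip — D and G already connected.
A-C (12): add. Components now {A,B,C,D,E,F,G}
Edges rejected before the tree was complete: 1.

1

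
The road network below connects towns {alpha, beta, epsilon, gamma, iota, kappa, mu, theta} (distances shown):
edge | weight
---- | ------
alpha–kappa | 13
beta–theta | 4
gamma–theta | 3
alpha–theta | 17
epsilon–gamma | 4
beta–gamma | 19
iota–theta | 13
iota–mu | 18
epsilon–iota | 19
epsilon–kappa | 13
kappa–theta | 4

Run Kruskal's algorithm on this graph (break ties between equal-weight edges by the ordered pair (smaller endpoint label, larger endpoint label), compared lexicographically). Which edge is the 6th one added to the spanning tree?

iota-theta

Kruskal: consider edges lightest-first.
gamma–theta (3): add — endpoints in different components.
beta–theta (4): add — endpoints in different components.
epsilon–gamma (4): add — endpoints in different components.
kappa–theta (4): add — endpoints in different components.
alpha–kappa (13): add — endpoints in different components.
epsilon–kappa (13): skip — epsilon and kappa already connected.
iota–theta (13): add — endpoints in different components.
alpha–theta (17): skip — theta and alpha already connected.
iota–mu (18): add — endpoints in different components.
The 6th edge added is iota–theta.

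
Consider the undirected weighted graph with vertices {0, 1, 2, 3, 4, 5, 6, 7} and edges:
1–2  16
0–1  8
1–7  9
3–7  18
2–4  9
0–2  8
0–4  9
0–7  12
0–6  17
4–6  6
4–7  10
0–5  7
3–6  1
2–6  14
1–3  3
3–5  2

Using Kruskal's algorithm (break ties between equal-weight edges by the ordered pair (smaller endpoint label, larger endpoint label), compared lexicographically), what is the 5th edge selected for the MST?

0-5

Kruskal's algorithm — process edges by increasing weight (ties by edge label):
3–6 (1): add — endpoints in different components.
3–5 (2): add — endpoints in different components.
1–3 (3): add — endpoints in different components.
4–6 (6): add — endpoints in different components.
0–5 (7): add — endpoints in different components.
0–1 (8): skip — 0 and 1 already connected.
0–2 (8): add — endpoints in different components.
0–4 (9): skip — 0 and 4 already connected.
1–7 (9): add — endpoints in different components.
The 5th edge added is 0–5.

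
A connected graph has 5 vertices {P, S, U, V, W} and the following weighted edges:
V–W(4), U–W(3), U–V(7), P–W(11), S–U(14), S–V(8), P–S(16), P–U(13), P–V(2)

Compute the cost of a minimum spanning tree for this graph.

Prim's algorithm from V:
Step 1: frontier [P–V 2, V–W 4, U–V 7, S–V 8] → take P–V (2); add P.
Step 2: frontier [P–W 11, P–U 13, P–S 16, V–W 4, U–V 7, S–V 8] → take V–W (4); add W.
Step 3: frontier [P–U 13, P–S 16, U–V 7, S–V 8, U–W 3] → take U–W (3); add U.
Step 4: frontier [P–S 16, S–U 14, S–V 8] → take S–V (8); add S.
MST edges: P–V, V–W, U–W, S–V; total weight 2+4+3+8 = 17.

17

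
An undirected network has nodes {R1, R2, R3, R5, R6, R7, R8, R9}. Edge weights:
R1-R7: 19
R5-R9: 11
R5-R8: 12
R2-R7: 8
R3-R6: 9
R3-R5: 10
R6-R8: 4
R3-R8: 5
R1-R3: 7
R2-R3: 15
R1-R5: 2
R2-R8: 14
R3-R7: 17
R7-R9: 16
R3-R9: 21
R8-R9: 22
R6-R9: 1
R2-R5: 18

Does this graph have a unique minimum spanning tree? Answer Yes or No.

Sort edges by weight, then run Kruskal:
R6-R9 (1): add — endpoints in different components.
R1-R5 (2): add — endpoints in different components.
R6-R8 (4): add — endpoints in different components.
R3-R8 (5): add — endpoints in different components.
R1-R3 (7): add — endpoints in different components.
R2-R7 (8): add — endpoints in different components.
R3-R6 (9): skip — R6 and R3 already connected.
R3-R5 (10): skip — R3 and R5 already connected.
R5-R9 (11): skip — R9 and R5 already connected.
R5-R8 (12): skip — R5 and R8 already connected.
R2-R8 (14): add — endpoints in different components.
Every non-tree edge has weight strictly greater than the heaviest edge on the tree path between its endpoints, so the MST is unique.

Yes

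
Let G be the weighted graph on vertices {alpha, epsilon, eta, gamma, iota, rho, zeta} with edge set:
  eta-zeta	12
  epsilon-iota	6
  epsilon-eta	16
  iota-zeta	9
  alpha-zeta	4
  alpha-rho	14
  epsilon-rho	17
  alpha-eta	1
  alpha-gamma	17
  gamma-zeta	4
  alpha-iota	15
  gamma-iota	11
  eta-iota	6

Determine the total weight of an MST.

Sort edges by weight, then run Kruskal:
alpha-eta (1): add. Components now {rho} {iota} {alpha,eta} {gamma} {epsilon} {zeta}
alpha-zeta (4): add. Components now {rho} {iota} {alpha,eta,zeta} {gamma} {epsilon}
gamma-zeta (4): add. Components now {rho} {iota} {alpha,eta,gamma,zeta} {epsilon}
epsilon-iota (6): add. Components now {rho} {epsilon,iota} {alpha,eta,gamma,zeta}
eta-iota (6): add. Components now {rho} {alpha,epsilon,eta,gamma,iota,zeta}
iota-zeta (9): skip — iota and zeta already connected.
gamma-iota (11): skip — iota and gamma already connected.
eta-zeta (12): skip — eta and zeta already connected.
alpha-rho (14): add. Components now {alpha,epsilon,eta,gamma,iota,rho,zeta}
MST edges: alpha-eta, alpha-zeta, gamma-zeta, epsilon-iota, eta-iota, alpha-rho; total weight 1+4+4+6+6+14 = 35.

35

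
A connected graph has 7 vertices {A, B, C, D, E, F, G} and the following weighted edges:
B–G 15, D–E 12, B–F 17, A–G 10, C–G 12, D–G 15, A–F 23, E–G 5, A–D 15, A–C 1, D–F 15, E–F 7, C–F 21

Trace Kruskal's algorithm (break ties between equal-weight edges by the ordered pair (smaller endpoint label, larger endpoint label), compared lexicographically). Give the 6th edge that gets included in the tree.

B-G

Sort edges by weight, then run Kruskal:
A–C (1): add — endpoints in different components.
E–G (5): add — endpoints in different components.
E–F (7): add — endpoints in different components.
A–G (10): add — endpoints in different components.
C–G (12): skip — C and G already connected.
D–E (12): add — endpoints in different components.
A–D (15): skip — A and D already connected.
B–G (15): add — endpoints in different components.
The 6th edge added is B–G.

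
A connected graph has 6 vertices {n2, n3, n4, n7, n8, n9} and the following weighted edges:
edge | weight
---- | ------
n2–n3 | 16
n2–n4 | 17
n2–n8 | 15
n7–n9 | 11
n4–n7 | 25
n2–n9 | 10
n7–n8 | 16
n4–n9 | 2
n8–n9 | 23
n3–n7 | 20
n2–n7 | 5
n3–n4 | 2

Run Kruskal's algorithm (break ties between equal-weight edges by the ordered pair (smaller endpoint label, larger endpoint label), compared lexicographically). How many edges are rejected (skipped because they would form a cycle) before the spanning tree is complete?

Kruskal's algorithm — process edges by increasing weight (ties by edge label):
n3–n4 (2): add. Components now {n8} {n9} {n2} {n7} {n3,n4}
n4–n9 (2): add. Components now {n8} {n3,n4,n9} {n2} {n7}
n2–n7 (5): add. Components now {n8} {n3,n4,n9} {n2,n7}
n2–n9 (10): add. Components now {n8} {n2,n3,n4,n7,n9}
n7–n9 (11): skip — n9 and n7 already connected.
n2–n8 (15): add. Components now {n2,n3,n4,n7,n8,n9}
Edges rejected before the tree was complete: 1.

1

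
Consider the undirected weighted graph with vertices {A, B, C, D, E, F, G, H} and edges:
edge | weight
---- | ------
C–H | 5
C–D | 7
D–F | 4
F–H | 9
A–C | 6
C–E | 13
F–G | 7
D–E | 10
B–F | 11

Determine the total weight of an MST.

Grow the tree from A using Prim:
Step 1: cheapest edge leaving the tree is A–C (6); add C.
Step 2: cheapest edge leaving the tree is C–H (5); add H.
Step 3: cheapest edge leaving the tree is C–D (7); add D.
Step 4: cheapest edge leaving the tree is D–F (4); add F.
Step 5: cheapest edge leaving the tree is F–G (7); add G.
Step 6: cheapest edge leaving the tree is D–E (10); add E.
Step 7: cheapest edge leaving the tree is B–F (11); add B.
MST edges: A–C, C–H, C–D, D–F, F–G, D–E, B–F; total weight 6+5+7+4+7+10+11 = 50.

50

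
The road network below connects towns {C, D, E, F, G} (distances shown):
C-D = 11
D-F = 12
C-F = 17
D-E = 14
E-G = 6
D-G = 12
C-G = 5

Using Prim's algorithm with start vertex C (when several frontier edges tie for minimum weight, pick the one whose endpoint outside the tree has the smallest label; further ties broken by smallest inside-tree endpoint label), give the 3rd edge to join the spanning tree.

Grow the tree from C using Prim:
Step 1: frontier [C-G 5, C-D 11, C-F 17] → take C-G (5); add G.
Step 2: frontier [C-D 11, C-F 17, E-G 6, D-G 12] → take E-G (6); add E.
Step 3: frontier [C-D 11, C-F 17, D-E 14, D-G 12] → take C-D (11); add D.
Step 4: frontier [C-F 17, D-F 12] → take D-F (12); add F.
The 3rd edge added is C-D.

C-D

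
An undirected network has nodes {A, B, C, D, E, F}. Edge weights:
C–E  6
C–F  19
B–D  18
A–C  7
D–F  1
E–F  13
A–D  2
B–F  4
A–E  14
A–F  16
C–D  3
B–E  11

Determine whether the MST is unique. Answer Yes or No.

Kruskal's algorithm — process edges by increasing weight (ties by edge label):
D–F (1): add — endpoints in different components.
A–D (2): add — endpoints in different components.
C–D (3): add — endpoints in different components.
B–F (4): add — endpoints in different components.
C–E (6): add — endpoints in different components.
Every non-tree edge has weight strictly greater than the heaviest edge on the tree path between its endpoints, so the MST is unique.

Yes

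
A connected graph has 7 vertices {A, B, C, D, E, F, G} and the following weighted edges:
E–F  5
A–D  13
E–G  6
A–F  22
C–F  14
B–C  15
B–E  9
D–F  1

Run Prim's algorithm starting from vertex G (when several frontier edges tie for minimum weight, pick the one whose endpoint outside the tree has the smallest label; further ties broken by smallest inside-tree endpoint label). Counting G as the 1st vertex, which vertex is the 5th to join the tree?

B

Grow the tree from G using Prim:
Step 1: cheapest edge leaving the tree is E–G (6); add E.
Step 2: cheapest edge leaving the tree is E–F (5); add F.
Step 3: cheapest edge leaving the tree is D–F (1); add D.
Step 4: cheapest edge leaving the tree is B–E (9); add B.
Step 5: cheapest edge leaving the tree is A–D (13); add A.
Step 6: cheapest edge leaving the tree is C–F (14); add C.
Vertex order: G, E, F, D, B, A, C. The 5th vertex is B.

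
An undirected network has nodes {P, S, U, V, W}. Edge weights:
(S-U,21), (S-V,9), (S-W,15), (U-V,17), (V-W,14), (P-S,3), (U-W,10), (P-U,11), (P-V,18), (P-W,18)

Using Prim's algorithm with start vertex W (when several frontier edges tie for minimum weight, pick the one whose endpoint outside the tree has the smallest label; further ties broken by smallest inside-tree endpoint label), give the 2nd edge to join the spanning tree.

Prim's algorithm from W:
Step 1: cheapest edge leaving the tree is U-W (10); add U.
Step 2: cheapest edge leaving the tree is P-U (11); add P.
Step 3: cheapest edge leaving the tree is P-S (3); add S.
Step 4: cheapest edge leaving the tree is S-V (9); add V.
The 2nd edge added is P-U.

P-U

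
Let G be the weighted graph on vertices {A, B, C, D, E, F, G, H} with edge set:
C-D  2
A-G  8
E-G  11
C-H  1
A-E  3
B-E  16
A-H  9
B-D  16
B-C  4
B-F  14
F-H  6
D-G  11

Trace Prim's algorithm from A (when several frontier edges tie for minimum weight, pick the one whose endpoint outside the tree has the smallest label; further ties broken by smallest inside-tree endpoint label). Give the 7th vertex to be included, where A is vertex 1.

B

Grow the tree from A using Prim:
Step 1: cheapest edge leaving the tree is A-E (3); add E.
Step 2: cheapest edge leaving the tree is A-G (8); add G.
Step 3: cheapest edge leaving the tree is A-H (9); add H.
Step 4: cheapest edge leaving the tree is C-H (1); add C.
Step 5: cheapest edge leaving the tree is C-D (2); add D.
Step 6: cheapest edge leaving the tree is B-C (4); add B.
Step 7: cheapest edge leaving the tree is F-H (6); add F.
Vertex order: A, E, G, H, C, D, B, F. The 7th vertex is B.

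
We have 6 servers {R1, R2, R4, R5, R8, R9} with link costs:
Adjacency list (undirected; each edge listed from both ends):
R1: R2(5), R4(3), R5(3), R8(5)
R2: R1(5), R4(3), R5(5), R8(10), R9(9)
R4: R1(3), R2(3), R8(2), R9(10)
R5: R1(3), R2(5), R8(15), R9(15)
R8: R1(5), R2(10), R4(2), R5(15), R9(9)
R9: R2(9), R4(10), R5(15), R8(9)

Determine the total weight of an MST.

20

Prim, starting at R4.
Step 1: frontier [R4 R8 2, R1 R4 3, R2 R4 3, R4 R9 10] → take R4 R8 (2); add R8.
Step 2: frontier [R1 R4 3, R2 R4 3, R4 R9 10, R1 R8 5, R8 R9 9, R2 R8 10, R5 R8 15] → take R1 R4 (3); add R1.
Step 3: frontier [R1 R5 3, R1 R2 5, R2 R4 3, R4 R9 10, R8 R9 9, R2 R8 10, R5 R8 15] → take R2 R4 (3); add R2.
Step 4: frontier [R1 R5 3, R2 R5 5, R2 R9 9, R4 R9 10, R8 R9 9, R5 R8 15] → take R1 R5 (3); add R5.
Step 5: frontier [R2 R9 9, R4 R9 10, R5 R9 15, R8 R9 9] → take R2 R9 (9); add R9.
MST edges: R4 R8, R1 R4, R2 R4, R1 R5, R2 R9; total weight 2+3+3+3+9 = 20.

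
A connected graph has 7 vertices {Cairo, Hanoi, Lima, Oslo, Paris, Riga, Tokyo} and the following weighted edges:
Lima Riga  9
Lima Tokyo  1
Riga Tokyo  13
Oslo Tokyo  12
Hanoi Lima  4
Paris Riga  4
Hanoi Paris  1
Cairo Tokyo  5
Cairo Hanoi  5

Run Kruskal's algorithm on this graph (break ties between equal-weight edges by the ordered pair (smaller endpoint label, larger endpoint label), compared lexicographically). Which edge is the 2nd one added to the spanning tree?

Kruskal's algorithm — process edges by increasing weight (ties by edge label):
Hanoi Paris (1): add — endpoints in different components.
Lima Tokyo (1): add — endpoints in different components.
Hanoi Lima (4): add — endpoints in different components.
Paris Riga (4): add — endpoints in different components.
Cairo Hanoi (5): add — endpoints in different components.
Cairo Tokyo (5): skip — Cairo and Tokyo already connected.
Lima Riga (9): skip — Lima and Riga already connected.
Oslo Tokyo (12): add — endpoints in different components.
The 2nd edge added is Lima Tokyo.

Lima-Tokyo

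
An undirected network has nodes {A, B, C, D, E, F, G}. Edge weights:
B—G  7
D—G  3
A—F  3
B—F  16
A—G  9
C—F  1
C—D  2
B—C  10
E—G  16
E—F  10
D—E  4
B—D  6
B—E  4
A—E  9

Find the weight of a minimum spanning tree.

Kruskal: consider edges lightest-first.
C—F (1): add — endpoints in different components.
C—D (2): add — endpoints in different components.
A—F (3): add — endpoints in different components.
D—G (3): add — endpoints in different components.
B—E (4): add — endpoints in different components.
D—E (4): add — endpoints in different components.
MST edges: C—F, C—D, A—F, D—G, B—E, D—E; total weight 1+2+3+3+4+4 = 17.

17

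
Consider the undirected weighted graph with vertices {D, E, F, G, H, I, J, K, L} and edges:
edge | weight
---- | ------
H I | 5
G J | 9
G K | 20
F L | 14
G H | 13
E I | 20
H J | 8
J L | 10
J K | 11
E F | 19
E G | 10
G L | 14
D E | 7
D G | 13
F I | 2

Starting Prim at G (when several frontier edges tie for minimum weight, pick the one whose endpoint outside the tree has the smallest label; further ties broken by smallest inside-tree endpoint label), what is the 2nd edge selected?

H-J

Prim, starting at G.
Step 1: cheapest edge leaving the tree is G J (9); add J.
Step 2: cheapest edge leaving the tree is H J (8); add H.
Step 3: cheapest edge leaving the tree is H I (5); add I.
Step 4: cheapest edge leaving the tree is F I (2); add F.
Step 5: cheapest edge leaving the tree is E G (10); add E.
Step 6: cheapest edge leaving the tree is D E (7); add D.
Step 7: cheapest edge leaving the tree is J L (10); add L.
Step 8: cheapest edge leaving the tree is J K (11); add K.
The 2nd edge added is H J.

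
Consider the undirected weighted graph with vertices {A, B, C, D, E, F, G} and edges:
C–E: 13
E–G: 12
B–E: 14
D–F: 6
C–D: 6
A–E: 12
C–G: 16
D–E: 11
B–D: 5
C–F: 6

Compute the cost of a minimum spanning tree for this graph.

52

Prim's algorithm from D:
Step 1: frontier [B–D 5, C–D 6, D–F 6, D–E 11] → take B–D (5); add B.
Step 2: frontier [B–E 14, C–D 6, D–F 6, D–E 11] → take C–D (6); add C.
Step 3: frontier [B–E 14, C–F 6, C–E 13, C–G 16, D–F 6, D–E 11] → take C–F (6); add F.
Step 4: frontier [B–E 14, C–E 13, C–G 16, D–E 11] → take D–E (11); add E.
Step 5: frontier [C–G 16, A–E 12, E–G 12] → take A–E (12); add A.
Step 6: frontier [C–G 16, E–G 12] → take E–G (12); add G.
MST edges: B–D, C–D, C–F, D–E, A–E, E–G; total weight 5+6+6+11+12+12 = 52.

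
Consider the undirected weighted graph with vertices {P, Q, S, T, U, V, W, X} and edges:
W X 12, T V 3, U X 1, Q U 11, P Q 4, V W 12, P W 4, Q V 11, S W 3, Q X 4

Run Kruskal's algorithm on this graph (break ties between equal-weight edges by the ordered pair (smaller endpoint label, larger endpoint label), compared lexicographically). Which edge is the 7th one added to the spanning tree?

Q-V

Kruskal's algorithm — process edges by increasing weight (ties by edge label):
U X (1): add — endpoints in different components.
S W (3): add — endpoints in different components.
T V (3): add — endpoints in different components.
P Q (4): add — endpoints in different components.
P W (4): add — endpoints in different components.
Q X (4): add — endpoints in different components.
Q U (11): skip — U and Q already connected.
Q V (11): add — endpoints in different components.
The 7th edge added is Q V.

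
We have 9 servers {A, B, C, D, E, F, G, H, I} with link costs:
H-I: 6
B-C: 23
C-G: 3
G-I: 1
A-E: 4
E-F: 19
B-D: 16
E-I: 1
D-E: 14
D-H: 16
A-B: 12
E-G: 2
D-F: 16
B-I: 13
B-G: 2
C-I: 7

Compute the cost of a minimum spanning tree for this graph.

Prim, starting at A.
Step 1: cheapest edge leaving the tree is A-E (4); add E.
Step 2: cheapest edge leaving the tree is E-I (1); add I.
Step 3: cheapest edge leaving the tree is G-I (1); add G.
Step 4: cheapest edge leaving the tree is B-G (2); add B.
Step 5: cheapest edge leaving the tree is C-G (3); add C.
Step 6: cheapest edge leaving the tree is H-I (6); add H.
Step 7: cheapest edge leaving the tree is D-E (14); add D.
Step 8: cheapest edge leaving the tree is D-F (16); add F.
MST edges: A-E, E-I, G-I, B-G, C-G, H-I, D-E, D-F; total weight 4+1+1+2+3+6+14+16 = 47.

47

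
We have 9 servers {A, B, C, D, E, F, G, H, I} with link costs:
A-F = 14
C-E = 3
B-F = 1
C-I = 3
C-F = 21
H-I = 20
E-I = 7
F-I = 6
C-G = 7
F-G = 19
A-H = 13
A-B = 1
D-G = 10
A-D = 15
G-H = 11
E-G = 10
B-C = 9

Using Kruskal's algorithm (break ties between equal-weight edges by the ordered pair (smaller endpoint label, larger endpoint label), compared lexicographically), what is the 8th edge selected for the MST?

G-H

Kruskal's algorithm — process edges by increasing weight (ties by edge label):
A-B (1): add — endpoints in different components.
B-F (1): add — endpoints in different components.
C-E (3): add — endpoints in different components.
C-I (3): add — endpoints in different components.
F-I (6): add — endpoints in different components.
C-G (7): add — endpoints in different components.
E-I (7): skip — E and I already connected.
B-C (9): skip — B and C already connected.
D-G (10): add — endpoints in different components.
E-G (10): skip — E and G already connected.
G-H (11): add — endpoints in different components.
The 8th edge added is G-H.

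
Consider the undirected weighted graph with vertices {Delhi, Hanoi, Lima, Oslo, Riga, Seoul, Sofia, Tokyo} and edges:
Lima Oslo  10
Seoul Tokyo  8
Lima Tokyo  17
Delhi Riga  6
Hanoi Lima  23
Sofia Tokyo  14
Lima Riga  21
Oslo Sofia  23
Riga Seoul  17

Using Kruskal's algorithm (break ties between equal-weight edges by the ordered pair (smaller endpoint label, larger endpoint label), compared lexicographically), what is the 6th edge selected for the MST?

Kruskal: consider edges lightest-first.
Delhi Riga (6): add — endpoints in different components.
Seoul Tokyo (8): add — endpoints in different components.
Lima Oslo (10): add — endpoints in different components.
Sofia Tokyo (14): add — endpoints in different components.
Lima Tokyo (17): add — endpoints in different components.
Riga Seoul (17): add — endpoints in different components.
Lima Riga (21): skip — Lima and Riga already connected.
Hanoi Lima (23): add — endpoints in different components.
The 6th edge added is Riga Seoul.

Riga-Seoul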